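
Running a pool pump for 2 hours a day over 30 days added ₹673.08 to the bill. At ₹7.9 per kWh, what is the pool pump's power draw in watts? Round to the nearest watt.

1420 W

Energy = ₹673.08 ÷ ₹7.9/kWh = 85.2 kWh
Runtime = 2 h/day × 30 days = 60 h
Power = 85.2 kWh ÷ 60 h = 1.42 kW = 1420 W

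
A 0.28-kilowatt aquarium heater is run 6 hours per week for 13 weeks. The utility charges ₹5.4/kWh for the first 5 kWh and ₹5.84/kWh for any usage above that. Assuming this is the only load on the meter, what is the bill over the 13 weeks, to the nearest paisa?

Runtime = 6 h/week × 13 weeks = 78 h
Energy = 0.28 kW × 78 h = 21.84 kWh
Tier 1 (0–5 kWh): 5 × ₹5.4 = ₹27
Above 5 kWh: 16.84 × ₹5.84 = ₹98.3456
Bill = ₹125.35

₹125.35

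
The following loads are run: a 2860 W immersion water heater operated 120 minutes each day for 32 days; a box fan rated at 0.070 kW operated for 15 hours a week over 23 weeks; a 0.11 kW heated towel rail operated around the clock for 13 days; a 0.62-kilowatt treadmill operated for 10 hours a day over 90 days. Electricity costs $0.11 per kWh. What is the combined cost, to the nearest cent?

immersion water heater: Runtime = 120 min × 32 = 3840 min = 64 h
immersion water heater: 2.86 kW × 64 h = 183.04 kWh
box fan: Runtime = 15 h/week × 23 weeks = 345 h
box fan: 0.07 kW × 345 h = 24.15 kWh
heated towel rail: Runtime = 24 h × 13 = 312 h
heated towel rail: 0.11 kW × 312 h = 34.32 kWh
treadmill: Runtime = 10 h/day × 90 days = 900 h
treadmill: 0.62 kW × 900 h = 558 kWh
Total energy = 799.51 kWh
Cost = 799.51 × $0.11 = $87.95

$87.95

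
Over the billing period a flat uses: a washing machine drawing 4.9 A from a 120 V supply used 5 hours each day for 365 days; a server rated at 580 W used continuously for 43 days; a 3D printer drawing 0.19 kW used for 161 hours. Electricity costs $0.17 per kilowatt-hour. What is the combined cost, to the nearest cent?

washing machine: Power = 4.9 A × 120 V = 588 W = 0.588 kW
washing machine: Runtime = 5 h/day × 365 days = 1825 h
washing machine: 0.588 kW × 1825 h = 1073.1 kWh
server: Runtime = 24 h × 43 = 1032 h
server: 0.58 kW × 1032 h = 598.56 kWh
3D printer: 0.19 kW × 161 h = 30.59 kWh
Total energy = 1702.25 kWh
Cost = 1702.25 × $0.17 = $289.38

$289.38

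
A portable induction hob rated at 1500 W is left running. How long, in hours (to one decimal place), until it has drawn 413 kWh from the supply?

Hours = 413 kWh ÷ 1.5 kW = 275.3 h

275.3 h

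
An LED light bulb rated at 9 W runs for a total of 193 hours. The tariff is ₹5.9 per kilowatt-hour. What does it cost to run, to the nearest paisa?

Energy = 0.009 kW × 193 h = 1.737 kWh
Cost = 1.737 kWh × ₹5.9/kWh = ₹10.25

₹10.25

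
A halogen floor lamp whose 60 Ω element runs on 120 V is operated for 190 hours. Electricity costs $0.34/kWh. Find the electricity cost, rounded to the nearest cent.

$15.50

Power = V²/R = 120²/60 = 240 W = 0.24 kW
Energy = 0.24 kW × 190 h = 45.6 kWh
Cost = 45.6 kWh × $0.34/kWh = $15.50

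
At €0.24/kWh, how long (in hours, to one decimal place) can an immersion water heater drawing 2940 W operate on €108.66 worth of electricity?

154.0 h

Energy available = €108.66 ÷ €0.24/kWh = 452.75 kWh
Hours = 452.75 kWh ÷ 2.94 kW = 154.0 h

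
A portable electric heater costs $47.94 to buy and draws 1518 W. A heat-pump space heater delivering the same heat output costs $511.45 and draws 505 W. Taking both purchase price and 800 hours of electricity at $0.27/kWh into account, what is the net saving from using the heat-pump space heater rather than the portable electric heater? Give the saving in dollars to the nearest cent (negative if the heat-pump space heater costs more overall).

portable electric heater: $47.94 + (1518/1000) kW × 800 h × $0.27 = $47.94 + $327.888 = $375.828
heat-pump space heater: $511.45 + (505/1000) kW × 800 h × $0.27 = $511.45 + $109.08 = $620.53
Saving = $375.828 − $620.53 = −$244.702 → -$244.70

-$244.70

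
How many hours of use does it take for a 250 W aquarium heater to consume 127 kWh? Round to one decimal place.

Hours = 127 kWh ÷ 0.25 kW = 508.0 h

508.0 h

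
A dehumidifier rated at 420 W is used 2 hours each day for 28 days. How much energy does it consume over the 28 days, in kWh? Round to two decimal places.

Runtime = 2 h/day × 28 days = 56 h
Energy = 0.42 kW × 56 h = 23.52 kWh

23.52 kWh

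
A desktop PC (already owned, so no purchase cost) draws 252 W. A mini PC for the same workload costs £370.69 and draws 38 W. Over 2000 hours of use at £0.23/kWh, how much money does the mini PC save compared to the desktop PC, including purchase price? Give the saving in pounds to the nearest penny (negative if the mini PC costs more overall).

desktop PC: £0.00 + (252/1000) kW × 2000 h × £0.23 = £0.00 + £115.92 = £115.92
mini PC: £370.69 + (38/1000) kW × 2000 h × £0.23 = £370.69 + £17.48 = £388.17
Saving = £115.92 − £388.17 = −£272.25

-£272.25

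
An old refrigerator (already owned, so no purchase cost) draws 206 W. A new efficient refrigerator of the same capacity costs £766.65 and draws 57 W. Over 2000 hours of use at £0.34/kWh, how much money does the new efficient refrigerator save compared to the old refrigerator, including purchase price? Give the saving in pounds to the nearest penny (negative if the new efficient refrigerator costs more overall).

-£665.33

old refrigerator: £0.00 + (206/1000) kW × 2000 h × £0.34 = £0.00 + £140.08 = £140.08
new efficient refrigerator: £766.65 + (57/1000) kW × 2000 h × £0.34 = £766.65 + £38.76 = £805.41
Saving = £140.08 − £805.41 = −£665.33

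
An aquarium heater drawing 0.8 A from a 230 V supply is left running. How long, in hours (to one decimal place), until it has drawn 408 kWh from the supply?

2217.4 h

Power = 0.8 A × 230 V = 184 W = 0.184 kW
Hours = 408 kWh ÷ 0.184 kW = 2217.4 h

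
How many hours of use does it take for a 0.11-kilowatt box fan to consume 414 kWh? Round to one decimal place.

3763.6 h

Hours = 414 kWh ÷ 0.11 kW = 3763.6 h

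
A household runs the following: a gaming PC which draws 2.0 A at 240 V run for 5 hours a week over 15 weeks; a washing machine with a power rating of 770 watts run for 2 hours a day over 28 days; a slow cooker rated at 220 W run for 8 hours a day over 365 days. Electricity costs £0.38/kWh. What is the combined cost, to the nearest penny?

£274.18

gaming PC: Power = 2.0 A × 240 V = 480 W = 0.48 kW
gaming PC: Runtime = 5 h/week × 15 weeks = 75 h
gaming PC: 0.48 kW × 75 h = 36 kWh
washing machine: Runtime = 2 h/day × 28 days = 56 h
washing machine: 0.77 kW × 56 h = 43.12 kWh
slow cooker: Runtime = 8 h/day × 365 days = 2920 h
slow cooker: 0.22 kW × 2920 h = 642.4 kWh
Total energy = 721.52 kWh
Cost = 721.52 × £0.38 = £274.18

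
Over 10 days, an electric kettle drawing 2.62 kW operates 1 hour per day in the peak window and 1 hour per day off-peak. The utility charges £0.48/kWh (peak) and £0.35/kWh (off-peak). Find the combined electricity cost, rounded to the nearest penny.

£21.75

Peak energy = 2.62 kW × 1 h × 10 = 26.2 kWh
Off-peak energy = 2.62 kW × 1 h × 10 = 26.2 kWh
Cost = 26.2 × £0.48 + 26.2 × £0.35 = £12.576 + £9.17 = £21.75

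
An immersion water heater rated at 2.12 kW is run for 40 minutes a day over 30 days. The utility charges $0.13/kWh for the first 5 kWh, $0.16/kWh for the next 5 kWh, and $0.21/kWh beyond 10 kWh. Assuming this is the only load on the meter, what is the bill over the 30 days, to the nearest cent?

Runtime = 40 min × 30 = 1200 min = 20 h
Energy = 2.12 kW × 20 h = 42.4 kWh
Tier 1 (0–5 kWh): 5 × $0.13 = $0.65
Tier 2 (5–10 kWh): 5 × $0.16 = $0.8
Above 10 kWh: 32.4 × $0.21 = $6.804
Bill = $8.25

$8.25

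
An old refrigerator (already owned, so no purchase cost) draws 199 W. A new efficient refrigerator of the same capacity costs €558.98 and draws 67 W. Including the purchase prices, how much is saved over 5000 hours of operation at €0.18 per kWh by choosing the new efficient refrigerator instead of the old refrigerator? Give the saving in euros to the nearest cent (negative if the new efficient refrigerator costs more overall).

-€440.18

old refrigerator: €0.00 + (199/1000) kW × 5000 h × €0.18 = €0.00 + €179.1 = €179.1
new efficient refrigerator: €558.98 + (67/1000) kW × 5000 h × €0.18 = €558.98 + €60.3 = €619.28
Saving = €179.1 − €619.28 = −€440.18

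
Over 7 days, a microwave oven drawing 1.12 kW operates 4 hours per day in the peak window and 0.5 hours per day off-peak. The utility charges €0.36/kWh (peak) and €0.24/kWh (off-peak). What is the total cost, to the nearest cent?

€12.23

Peak energy = 1.12 kW × 4 h × 7 = 31.36 kWh
Off-peak energy = 1.12 kW × 0.5 h × 7 = 3.92 kWh
Cost = 31.36 × €0.36 + 3.92 × €0.24 = €11.2896 + €0.9408 = €12.23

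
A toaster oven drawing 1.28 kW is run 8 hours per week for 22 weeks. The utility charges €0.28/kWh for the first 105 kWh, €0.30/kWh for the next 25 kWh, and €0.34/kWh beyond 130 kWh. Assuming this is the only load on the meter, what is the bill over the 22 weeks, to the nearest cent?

Runtime = 8 h/week × 22 weeks = 176 h
Energy = 1.28 kW × 176 h = 225.28 kWh
Tier 1 (0–105 kWh): 105 × €0.28 = €29.4
Tier 2 (105–130 kWh): 25 × €0.30 = €7.5
Above 130 kWh: 95.28 × €0.34 = €32.3952
Bill = €69.30

€69.30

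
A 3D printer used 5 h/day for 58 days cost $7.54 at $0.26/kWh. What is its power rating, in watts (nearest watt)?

Energy = $7.54 ÷ $0.26/kWh = 29 kWh
Runtime = 5 h/day × 58 days = 290 h
Power = 29 kWh ÷ 290 h = 0.1 kW = 100 W

100 W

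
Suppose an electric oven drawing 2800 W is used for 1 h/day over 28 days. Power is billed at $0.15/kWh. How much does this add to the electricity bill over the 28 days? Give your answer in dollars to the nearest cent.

Runtime = 1 h/day × 28 days = 28 h
Energy = 2.8 kW × 28 h = 78.4 kWh
Cost = 78.4 kWh × $0.15/kWh = $11.76

$11.76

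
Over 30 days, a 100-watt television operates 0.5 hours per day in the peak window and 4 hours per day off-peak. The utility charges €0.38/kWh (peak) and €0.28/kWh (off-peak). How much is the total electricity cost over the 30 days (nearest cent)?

Peak energy = 0.1 kW × 0.5 h × 30 = 1.5 kWh
Off-peak energy = 0.1 kW × 4 h × 30 = 12 kWh
Cost = 1.5 × €0.38 + 12 × €0.28 = €0.57 + €3.36 = €3.93

€3.93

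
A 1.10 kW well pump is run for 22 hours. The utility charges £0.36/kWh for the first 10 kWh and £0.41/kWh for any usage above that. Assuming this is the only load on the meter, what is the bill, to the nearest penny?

£9.42

Energy = 1.1 kW × 22 h = 24.2 kWh
Tier 1 (0–10 kWh): 10 × £0.36 = £3.6
Above 10 kWh: 14.2 × £0.41 = £5.822
Bill = £9.42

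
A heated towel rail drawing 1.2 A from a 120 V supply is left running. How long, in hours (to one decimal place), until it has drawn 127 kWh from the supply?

881.9 h

Power = 1.2 A × 120 V = 144 W = 0.144 kW
Hours = 127 kWh ÷ 0.144 kW = 881.9 h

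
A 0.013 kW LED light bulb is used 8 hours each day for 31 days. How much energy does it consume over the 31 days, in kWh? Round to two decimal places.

3.22 kWh

Runtime = 8 h/day × 31 days = 248 h
Energy = 0.013 kW × 248 h = 3.224 kWh ≈ 3.22 kWh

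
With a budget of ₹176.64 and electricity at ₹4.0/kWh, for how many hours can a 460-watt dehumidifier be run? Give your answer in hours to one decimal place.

96.0 h

Energy available = ₹176.64 ÷ ₹4.0/kWh = 44.16 kWh
Hours = 44.16 kWh ÷ 0.46 kW = 96.0 h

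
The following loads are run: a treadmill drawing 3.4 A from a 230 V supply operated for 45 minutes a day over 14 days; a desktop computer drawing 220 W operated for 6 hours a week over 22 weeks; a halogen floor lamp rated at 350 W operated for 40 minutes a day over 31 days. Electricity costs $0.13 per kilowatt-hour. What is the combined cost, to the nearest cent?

$5.78

treadmill: Power = 3.4 A × 230 V = 782 W = 0.782 kW
treadmill: Runtime = 45 min × 14 = 630 min = 10.5 h
treadmill: 0.782 kW × 10.5 h = 8.211 kWh
desktop computer: Runtime = 6 h/week × 22 weeks = 132 h
desktop computer: 0.22 kW × 132 h = 29.04 kWh
halogen floor lamp: Runtime = 40 min × 31 = 1240 min = 20.666666… h
halogen floor lamp: 0.35 kW × 20.666666… h = 7.233333… kWh
Total energy = 44.484333… kWh
Cost = 44.484333… × $0.13 = $5.78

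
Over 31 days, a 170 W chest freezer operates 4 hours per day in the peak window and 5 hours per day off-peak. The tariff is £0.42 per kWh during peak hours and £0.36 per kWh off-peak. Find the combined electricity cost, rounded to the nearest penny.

Peak energy = 0.17 kW × 4 h × 31 = 21.08 kWh
Off-peak energy = 0.17 kW × 5 h × 31 = 26.35 kWh
Cost = 21.08 × £0.42 + 26.35 × £0.36 = £8.8536 + £9.486 = £18.34

£18.34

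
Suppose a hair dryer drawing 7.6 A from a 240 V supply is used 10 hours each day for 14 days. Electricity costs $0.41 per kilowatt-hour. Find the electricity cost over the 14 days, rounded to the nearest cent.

$104.70

Power = 7.6 A × 240 V = 1824 W = 1.824 kW
Runtime = 10 h/day × 14 days = 140 h
Energy = 1.824 kW × 140 h = 255.36 kWh
Cost = 255.36 kWh × $0.41/kWh = $104.70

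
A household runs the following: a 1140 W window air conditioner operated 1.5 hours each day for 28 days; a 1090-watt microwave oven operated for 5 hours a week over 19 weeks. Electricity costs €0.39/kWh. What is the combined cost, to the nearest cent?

window air conditioner: Runtime = 1.5 h/day × 28 days = 42 h
window air conditioner: 1.14 kW × 42 h = 47.88 kWh
microwave oven: Runtime = 5 h/week × 19 weeks = 95 h
microwave oven: 1.09 kW × 95 h = 103.55 kWh
Total energy = 151.43 kWh
Cost = 151.43 × €0.39 = €59.06

€59.06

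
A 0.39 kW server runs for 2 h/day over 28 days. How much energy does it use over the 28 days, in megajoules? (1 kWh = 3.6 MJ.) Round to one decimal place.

78.6 MJ

Runtime = 2 h/day × 28 days = 56 h
Energy = 0.39 kW × 56 h = 21.84 kWh
= 21.84 × 3.6 MJ = 78.6 MJ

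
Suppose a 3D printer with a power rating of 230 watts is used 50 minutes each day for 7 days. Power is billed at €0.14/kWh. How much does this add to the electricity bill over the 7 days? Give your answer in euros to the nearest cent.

Runtime = 50 min × 7 = 350 min = 5.833333… h
Energy = 0.23 kW × 5.833333… h = 1.341666… kWh
Cost = 1.341666… kWh × €0.14/kWh = €0.19

€0.19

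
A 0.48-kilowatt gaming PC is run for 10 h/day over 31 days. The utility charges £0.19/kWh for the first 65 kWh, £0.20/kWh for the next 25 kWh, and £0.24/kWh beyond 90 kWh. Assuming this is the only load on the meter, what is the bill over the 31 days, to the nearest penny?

Runtime = 10 h/day × 31 days = 310 h
Energy = 0.48 kW × 310 h = 148.8 kWh
Tier 1 (0–65 kWh): 65 × £0.19 = £12.35
Tier 2 (65–90 kWh): 25 × £0.20 = £5
Above 90 kWh: 58.8 × £0.24 = £14.112
Bill = £31.46

£31.46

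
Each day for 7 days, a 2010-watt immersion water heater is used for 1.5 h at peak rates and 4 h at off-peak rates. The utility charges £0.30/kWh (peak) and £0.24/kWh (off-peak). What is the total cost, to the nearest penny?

£19.84

Peak energy = 2.01 kW × 1.5 h × 7 = 21.105 kWh
Off-peak energy = 2.01 kW × 4 h × 7 = 56.28 kWh
Cost = 21.105 × £0.30 + 56.28 × £0.24 = £6.3315 + £13.5072 = £19.84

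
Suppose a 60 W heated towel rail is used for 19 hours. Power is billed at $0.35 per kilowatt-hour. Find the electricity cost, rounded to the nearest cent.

Energy = 0.06 kW × 19 h = 1.14 kWh
Cost = 1.14 kWh × $0.35/kWh = $0.40

$0.40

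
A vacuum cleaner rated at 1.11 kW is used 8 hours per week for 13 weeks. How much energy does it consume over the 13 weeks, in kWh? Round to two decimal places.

Runtime = 8 h/week × 13 weeks = 104 h
Energy = 1.11 kW × 104 h = 115.44 kWh

115.44 kWh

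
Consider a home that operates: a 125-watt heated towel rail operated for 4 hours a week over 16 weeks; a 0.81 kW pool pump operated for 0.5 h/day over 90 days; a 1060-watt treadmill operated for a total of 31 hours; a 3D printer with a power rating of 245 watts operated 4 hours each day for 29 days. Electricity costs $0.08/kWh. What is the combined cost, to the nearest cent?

heated towel rail: Runtime = 4 h/week × 16 weeks = 64 h
heated towel rail: 0.125 kW × 64 h = 8 kWh
pool pump: Runtime = 0.5 h/day × 90 days = 45 h
pool pump: 0.81 kW × 45 h = 36.45 kWh
treadmill: 1.06 kW × 31 h = 32.86 kWh
3D printer: Runtime = 4 h/day × 29 days = 116 h
3D printer: 0.245 kW × 116 h = 28.42 kWh
Total energy = 105.73 kWh
Cost = 105.73 × $0.08 = $8.46

$8.46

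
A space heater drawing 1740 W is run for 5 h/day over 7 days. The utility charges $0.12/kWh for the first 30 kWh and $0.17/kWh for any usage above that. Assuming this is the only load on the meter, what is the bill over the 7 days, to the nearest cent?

Runtime = 5 h/day × 7 days = 35 h
Energy = 1.74 kW × 35 h = 60.9 kWh
Tier 1 (0–30 kWh): 30 × $0.12 = $3.6
Above 30 kWh: 30.9 × $0.17 = $5.253
Bill = $8.85

$8.85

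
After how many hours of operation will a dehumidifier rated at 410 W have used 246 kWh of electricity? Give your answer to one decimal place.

600.0 h

Hours = 246 kWh ÷ 0.41 kW = 600.0 h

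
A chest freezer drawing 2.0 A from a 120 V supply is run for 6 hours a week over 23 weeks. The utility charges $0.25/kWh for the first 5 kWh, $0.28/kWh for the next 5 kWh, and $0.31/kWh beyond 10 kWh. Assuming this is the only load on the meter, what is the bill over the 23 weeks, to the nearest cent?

$9.82

Power = 2.0 A × 120 V = 240 W = 0.24 kW
Runtime = 6 h/week × 23 weeks = 138 h
Energy = 0.24 kW × 138 h = 33.12 kWh
Tier 1 (0–5 kWh): 5 × $0.25 = $1.25
Tier 2 (5–10 kWh): 5 × $0.28 = $1.4
Above 10 kWh: 23.12 × $0.31 = $7.1672
Bill = $9.82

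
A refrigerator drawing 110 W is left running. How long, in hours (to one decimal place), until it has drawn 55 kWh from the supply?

Hours = 55 kWh ÷ 0.11 kW = 500.0 h

500.0 h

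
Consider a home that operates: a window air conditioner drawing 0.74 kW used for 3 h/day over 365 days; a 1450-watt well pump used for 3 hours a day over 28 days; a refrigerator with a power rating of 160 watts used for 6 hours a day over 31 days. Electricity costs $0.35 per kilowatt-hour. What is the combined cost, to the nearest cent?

$336.65

window air conditioner: Runtime = 3 h/day × 365 days = 1095 h
window air conditioner: 0.74 kW × 1095 h = 810.3 kWh
well pump: Runtime = 3 h/day × 28 days = 84 h
well pump: 1.45 kW × 84 h = 121.8 kWh
refrigerator: Runtime = 6 h/day × 31 days = 186 h
refrigerator: 0.16 kW × 186 h = 29.76 kWh
Total energy = 961.86 kWh
Cost = 961.86 × $0.35 = $336.65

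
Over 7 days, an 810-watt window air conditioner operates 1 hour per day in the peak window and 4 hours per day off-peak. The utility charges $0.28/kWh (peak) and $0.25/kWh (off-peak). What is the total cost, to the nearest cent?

$7.26

Peak energy = 0.81 kW × 1 h × 7 = 5.67 kWh
Off-peak energy = 0.81 kW × 4 h × 7 = 22.68 kWh
Cost = 5.67 × $0.28 + 22.68 × $0.25 = $1.5876 + $5.67 = $7.26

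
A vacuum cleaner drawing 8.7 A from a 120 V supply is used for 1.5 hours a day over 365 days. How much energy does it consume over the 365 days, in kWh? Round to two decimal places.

Power = 8.7 A × 120 V = 1044 W = 1.044 kW
Runtime = 1.5 h/day × 365 days = 547.5 h
Energy = 1.044 kW × 547.5 h = 571.59 kWh

571.59 kWh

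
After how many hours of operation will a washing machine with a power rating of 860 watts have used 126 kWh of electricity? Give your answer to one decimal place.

146.5 h

Hours = 126 kWh ÷ 0.86 kW = 146.5 h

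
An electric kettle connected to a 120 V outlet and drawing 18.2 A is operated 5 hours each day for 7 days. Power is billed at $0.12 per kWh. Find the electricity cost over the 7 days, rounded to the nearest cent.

Power = 18.2 A × 120 V = 2184 W = 2.184 kW
Runtime = 5 h/day × 7 days = 35 h
Energy = 2.184 kW × 35 h = 76.44 kWh
Cost = 76.44 kWh × $0.12/kWh = $9.17

$9.17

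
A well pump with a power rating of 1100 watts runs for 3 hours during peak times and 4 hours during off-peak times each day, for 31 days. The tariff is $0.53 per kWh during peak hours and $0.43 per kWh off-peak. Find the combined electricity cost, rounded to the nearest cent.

Peak energy = 1.1 kW × 3 h × 31 = 102.3 kWh
Off-peak energy = 1.1 kW × 4 h × 31 = 136.4 kWh
Cost = 102.3 × $0.53 + 136.4 × $0.43 = $54.219 + $58.652 = $112.87

$112.87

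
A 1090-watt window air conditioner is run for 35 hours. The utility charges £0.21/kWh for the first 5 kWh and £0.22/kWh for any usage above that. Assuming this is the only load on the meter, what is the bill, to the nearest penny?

Energy = 1.09 kW × 35 h = 38.15 kWh
Tier 1 (0–5 kWh): 5 × £0.21 = £1.05
Above 5 kWh: 33.15 × £0.22 = £7.293
Bill = £8.34

£8.34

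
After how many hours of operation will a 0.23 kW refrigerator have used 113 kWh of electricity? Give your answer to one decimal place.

Hours = 113 kWh ÷ 0.23 kW = 491.3 h

491.3 h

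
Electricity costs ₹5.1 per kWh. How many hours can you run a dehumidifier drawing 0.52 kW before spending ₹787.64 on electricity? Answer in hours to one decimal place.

Energy available = ₹787.64 ÷ ₹5.1/kWh = 154.4392 kWh
Hours = 154.4392 kWh ÷ 0.52 kW = 297.0 h

297.0 h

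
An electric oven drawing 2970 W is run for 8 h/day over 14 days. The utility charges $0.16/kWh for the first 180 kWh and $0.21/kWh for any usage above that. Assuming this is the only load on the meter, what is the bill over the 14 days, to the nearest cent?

$60.85

Runtime = 8 h/day × 14 days = 112 h
Energy = 2.97 kW × 112 h = 332.64 kWh
Tier 1 (0–180 kWh): 180 × $0.16 = $28.8
Above 180 kWh: 152.64 × $0.21 = $32.0544
Bill = $60.85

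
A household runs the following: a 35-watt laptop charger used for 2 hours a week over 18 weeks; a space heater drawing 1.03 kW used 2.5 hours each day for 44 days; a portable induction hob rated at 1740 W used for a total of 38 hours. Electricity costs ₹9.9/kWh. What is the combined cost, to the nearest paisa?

₹1788.73

laptop charger: Runtime = 2 h/week × 18 weeks = 36 h
laptop charger: 0.035 kW × 36 h = 1.26 kWh
space heater: Runtime = 2.5 h/day × 44 days = 110 h
space heater: 1.03 kW × 110 h = 113.3 kWh
portable induction hob: 1.74 kW × 38 h = 66.12 kWh
Total energy = 180.68 kWh
Cost = 180.68 × ₹9.9 = ₹1788.73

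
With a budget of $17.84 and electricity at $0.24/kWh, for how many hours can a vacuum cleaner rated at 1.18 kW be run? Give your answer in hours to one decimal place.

63.0 h

Energy available = $17.84 ÷ $0.24/kWh = 74.3333 kWh
Hours = 74.3333 kWh ÷ 1.18 kW = 63.0 h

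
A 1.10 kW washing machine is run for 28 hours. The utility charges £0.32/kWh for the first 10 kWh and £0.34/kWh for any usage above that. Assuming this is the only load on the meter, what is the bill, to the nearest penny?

Energy = 1.1 kW × 28 h = 30.8 kWh
Tier 1 (0–10 kWh): 10 × £0.32 = £3.2
Above 10 kWh: 20.8 × £0.34 = £7.072
Bill = £10.27

£10.27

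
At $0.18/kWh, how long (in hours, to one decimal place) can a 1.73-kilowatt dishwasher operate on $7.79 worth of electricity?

25.0 h

Energy available = $7.79 ÷ $0.18/kWh = 43.2778 kWh
Hours = 43.2778 kWh ÷ 1.73 kW = 25.0 h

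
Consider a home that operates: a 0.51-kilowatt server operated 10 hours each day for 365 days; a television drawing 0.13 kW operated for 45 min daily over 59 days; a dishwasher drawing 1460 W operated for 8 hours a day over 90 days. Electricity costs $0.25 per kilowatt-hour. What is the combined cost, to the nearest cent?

server: Runtime = 10 h/day × 365 days = 3650 h
server: 0.51 kW × 3650 h = 1861.5 kWh
television: Runtime = 45 min × 59 = 2655 min = 44.25 h
television: 0.13 kW × 44.25 h = 5.7525 kWh
dishwasher: Runtime = 8 h/day × 90 days = 720 h
dishwasher: 1.46 kW × 720 h = 1051.2 kWh
Total energy = 2918.4525 kWh
Cost = 2918.4525 × $0.25 = $729.61

$729.61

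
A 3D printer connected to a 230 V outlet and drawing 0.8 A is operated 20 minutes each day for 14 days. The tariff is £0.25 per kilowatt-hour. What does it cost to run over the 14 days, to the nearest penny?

Power = 0.8 A × 230 V = 184 W = 0.184 kW
Runtime = 20 min × 14 = 280 min = 4.666666… h
Energy = 0.184 kW × 4.666666… h = 0.858666… kWh
Cost = 0.858666… kWh × £0.25/kWh = £0.21

£0.21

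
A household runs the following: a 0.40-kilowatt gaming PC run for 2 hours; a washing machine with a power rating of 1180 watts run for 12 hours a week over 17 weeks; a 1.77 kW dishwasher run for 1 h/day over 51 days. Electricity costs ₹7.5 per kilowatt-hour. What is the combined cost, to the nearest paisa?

₹2488.43

gaming PC: 0.4 kW × 2 h = 0.8 kWh
washing machine: Runtime = 12 h/week × 17 weeks = 204 h
washing machine: 1.18 kW × 204 h = 240.72 kWh
dishwasher: Runtime = 1 h/day × 51 days = 51 h
dishwasher: 1.77 kW × 51 h = 90.27 kWh
Total energy = 331.79 kWh
Cost = 331.79 × ₹7.5 = ₹2488.43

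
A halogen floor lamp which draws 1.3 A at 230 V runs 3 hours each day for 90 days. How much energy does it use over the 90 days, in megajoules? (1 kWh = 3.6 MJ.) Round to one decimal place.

Power = 1.3 A × 230 V = 299 W = 0.299 kW
Runtime = 3 h/day × 90 days = 270 h
Energy = 0.299 kW × 270 h = 80.73 kWh
= 80.73 × 3.6 MJ = 290.6 MJ

290.6 MJ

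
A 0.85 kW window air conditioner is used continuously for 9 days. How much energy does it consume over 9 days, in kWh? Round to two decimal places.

Runtime = 24 h × 9 = 216 h
Energy = 0.85 kW × 216 h = 183.6 kWh

183.60 kWh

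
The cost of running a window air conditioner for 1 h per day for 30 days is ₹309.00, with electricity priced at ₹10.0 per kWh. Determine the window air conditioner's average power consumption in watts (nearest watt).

1030 W

Energy = ₹309.00 ÷ ₹10.0/kWh = 30.9 kWh
Runtime = 1 h/day × 30 days = 30 h
Power = 30.9 kWh ÷ 30 h = 1.03 kW = 1030 W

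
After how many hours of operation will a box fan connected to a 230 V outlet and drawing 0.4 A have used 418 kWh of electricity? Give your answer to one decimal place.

Power = 0.4 A × 230 V = 92 W = 0.092 kW
Hours = 418 kWh ÷ 0.092 kW = 4543.5 h

4543.5 h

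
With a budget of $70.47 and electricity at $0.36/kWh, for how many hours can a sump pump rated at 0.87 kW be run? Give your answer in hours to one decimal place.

225.0 h

Energy available = $70.47 ÷ $0.36/kWh = 195.75 kWh
Hours = 195.75 kWh ÷ 0.87 kW = 225.0 h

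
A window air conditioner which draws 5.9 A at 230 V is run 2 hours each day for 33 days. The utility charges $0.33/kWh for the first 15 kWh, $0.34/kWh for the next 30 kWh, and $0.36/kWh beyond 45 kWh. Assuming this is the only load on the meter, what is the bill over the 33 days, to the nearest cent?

Power = 5.9 A × 230 V = 1357 W = 1.357 kW
Runtime = 2 h/day × 33 days = 66 h
Energy = 1.357 kW × 66 h = 89.562 kWh
Tier 1 (0–15 kWh): 15 × $0.33 = $4.95
Tier 2 (15–45 kWh): 30 × $0.34 = $10.2
Above 45 kWh: 44.562 × $0.36 = $16.04232
Bill = $31.19

$31.19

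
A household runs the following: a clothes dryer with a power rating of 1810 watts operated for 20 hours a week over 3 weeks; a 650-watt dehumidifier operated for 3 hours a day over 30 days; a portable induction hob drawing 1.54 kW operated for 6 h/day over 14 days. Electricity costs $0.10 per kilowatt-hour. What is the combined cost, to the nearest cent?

$29.65

clothes dryer: Runtime = 20 h/week × 3 weeks = 60 h
clothes dryer: 1.81 kW × 60 h = 108.6 kWh
dehumidifier: Runtime = 3 h/day × 30 days = 90 h
dehumidifier: 0.65 kW × 90 h = 58.5 kWh
portable induction hob: Runtime = 6 h/day × 14 days = 84 h
portable induction hob: 1.54 kW × 84 h = 129.36 kWh
Total energy = 296.46 kWh
Cost = 296.46 × $0.10 = $29.65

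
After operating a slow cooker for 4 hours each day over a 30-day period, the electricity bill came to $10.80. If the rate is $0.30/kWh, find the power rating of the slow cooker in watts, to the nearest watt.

300 W

Energy = $10.80 ÷ $0.30/kWh = 36 kWh
Runtime = 4 h/day × 30 days = 120 h
Power = 36 kWh ÷ 120 h = 0.3 kW = 300 W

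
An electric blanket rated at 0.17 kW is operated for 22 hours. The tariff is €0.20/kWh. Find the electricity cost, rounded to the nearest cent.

Energy = 0.17 kW × 22 h = 3.74 kWh
Cost = 3.74 kWh × €0.20/kWh = €0.75

€0.75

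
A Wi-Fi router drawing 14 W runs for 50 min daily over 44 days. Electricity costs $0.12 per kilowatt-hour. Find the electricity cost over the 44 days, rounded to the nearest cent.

$0.06

Runtime = 50 min × 44 = 2200 min = 36.666666… h
Energy = 0.014 kW × 36.666666… h = 0.513333… kWh
Cost = 0.513333… kWh × $0.12/kWh = $0.06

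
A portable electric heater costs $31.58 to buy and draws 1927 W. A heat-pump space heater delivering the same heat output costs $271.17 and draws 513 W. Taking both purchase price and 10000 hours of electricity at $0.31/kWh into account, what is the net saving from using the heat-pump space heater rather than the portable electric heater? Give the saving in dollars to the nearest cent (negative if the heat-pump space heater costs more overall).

portable electric heater: $31.58 + (1927/1000) kW × 10000 h × $0.31 = $31.58 + $5973.7 = $6005.28
heat-pump space heater: $271.17 + (513/1000) kW × 10000 h × $0.31 = $271.17 + $1590.3 = $1861.47
Saving = $6005.28 − $1861.47 = $4143.81

$4143.81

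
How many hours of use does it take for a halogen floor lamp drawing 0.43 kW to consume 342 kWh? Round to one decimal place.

Hours = 342 kWh ÷ 0.43 kW = 795.3 h

795.3 h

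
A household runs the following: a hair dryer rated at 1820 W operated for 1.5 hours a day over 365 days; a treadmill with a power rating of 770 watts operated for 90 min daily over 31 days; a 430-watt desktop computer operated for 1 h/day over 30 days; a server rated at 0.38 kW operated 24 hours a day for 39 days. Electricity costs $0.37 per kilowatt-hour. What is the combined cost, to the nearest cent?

$518.31

hair dryer: Runtime = 1.5 h/day × 365 days = 547.5 h
hair dryer: 1.82 kW × 547.5 h = 996.45 kWh
treadmill: Runtime = 90 min × 31 = 2790 min = 46.5 h
treadmill: 0.77 kW × 46.5 h = 35.805 kWh
desktop computer: Runtime = 1 h/day × 30 days = 30 h
desktop computer: 0.43 kW × 30 h = 12.9 kWh
server: Runtime = 24 h × 39 = 936 h
server: 0.38 kW × 936 h = 355.68 kWh
Total energy = 1400.835 kWh
Cost = 1400.835 × $0.37 = $518.31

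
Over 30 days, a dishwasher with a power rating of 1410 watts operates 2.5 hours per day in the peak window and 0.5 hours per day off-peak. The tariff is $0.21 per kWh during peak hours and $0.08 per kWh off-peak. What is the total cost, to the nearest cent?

$23.90

Peak energy = 1.41 kW × 2.5 h × 30 = 105.75 kWh
Off-peak energy = 1.41 kW × 0.5 h × 30 = 21.15 kWh
Cost = 105.75 × $0.21 + 21.15 × $0.08 = $22.2075 + $1.692 = $23.90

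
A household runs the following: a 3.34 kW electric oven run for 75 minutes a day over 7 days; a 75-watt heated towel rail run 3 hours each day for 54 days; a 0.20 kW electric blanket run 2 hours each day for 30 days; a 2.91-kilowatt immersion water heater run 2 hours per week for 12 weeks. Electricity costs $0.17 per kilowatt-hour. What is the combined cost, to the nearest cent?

$20.95

electric oven: Runtime = 75 min × 7 = 525 min = 8.75 h
electric oven: 3.34 kW × 8.75 h = 29.225 kWh
heated towel rail: Runtime = 3 h/day × 54 days = 162 h
heated towel rail: 0.075 kW × 162 h = 12.15 kWh
electric blanket: Runtime = 2 h/day × 30 days = 60 h
electric blanket: 0.2 kW × 60 h = 12 kWh
immersion water heater: Runtime = 2 h/week × 12 weeks = 24 h
immersion water heater: 2.91 kW × 24 h = 69.84 kWh
Total energy = 123.215 kWh
Cost = 123.215 × $0.17 = $20.95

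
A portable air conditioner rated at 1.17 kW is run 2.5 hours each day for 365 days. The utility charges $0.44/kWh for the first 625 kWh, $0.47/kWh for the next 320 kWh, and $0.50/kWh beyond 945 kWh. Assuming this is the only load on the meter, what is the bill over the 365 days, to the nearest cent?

Runtime = 2.5 h/day × 365 days = 912.5 h
Energy = 1.17 kW × 912.5 h = 1067.625 kWh
Tier 1 (0–625 kWh): 625 × $0.44 = $275
Tier 2 (625–945 kWh): 320 × $0.47 = $150.4
Above 945 kWh: 122.625 × $0.50 = $61.3125
Bill = $486.71

$486.71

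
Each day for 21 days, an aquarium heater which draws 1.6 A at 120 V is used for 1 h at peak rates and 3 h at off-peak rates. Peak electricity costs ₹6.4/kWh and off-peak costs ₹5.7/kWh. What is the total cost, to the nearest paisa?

₹94.75

Power = 1.6 A × 120 V = 192 W = 0.192 kW
Peak energy = 0.192 kW × 1 h × 21 = 4.032 kWh
Off-peak energy = 0.192 kW × 3 h × 21 = 12.096 kWh
Cost = 4.032 × ₹6.4 + 12.096 × ₹5.7 = ₹25.8048 + ₹68.9472 = ₹94.75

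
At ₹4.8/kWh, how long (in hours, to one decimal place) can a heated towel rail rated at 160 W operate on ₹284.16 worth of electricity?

Energy available = ₹284.16 ÷ ₹4.8/kWh = 59.2 kWh
Hours = 59.2 kWh ÷ 0.16 kW = 370.0 h

370.0 h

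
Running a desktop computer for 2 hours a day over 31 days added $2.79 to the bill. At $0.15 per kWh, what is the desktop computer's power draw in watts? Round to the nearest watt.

Energy = $2.79 ÷ $0.15/kWh = 18.6 kWh
Runtime = 2 h/day × 31 days = 62 h
Power = 18.6 kWh ÷ 62 h = 0.3 kW = 300 W

300 W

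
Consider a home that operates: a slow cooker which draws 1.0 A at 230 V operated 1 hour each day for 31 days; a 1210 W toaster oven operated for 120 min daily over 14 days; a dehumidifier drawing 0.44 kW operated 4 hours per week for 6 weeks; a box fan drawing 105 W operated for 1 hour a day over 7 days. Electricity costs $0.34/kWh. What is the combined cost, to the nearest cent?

slow cooker: Power = 1.0 A × 230 V = 230 W = 0.23 kW
slow cooker: Runtime = 1 h/day × 31 days = 31 h
slow cooker: 0.23 kW × 31 h = 7.13 kWh
toaster oven: Runtime = 120 min × 14 = 1680 min = 28 h
toaster oven: 1.21 kW × 28 h = 33.88 kWh
dehumidifier: Runtime = 4 h/week × 6 weeks = 24 h
dehumidifier: 0.44 kW × 24 h = 10.56 kWh
box fan: Runtime = 1 h/day × 7 days = 7 h
box fan: 0.105 kW × 7 h = 0.735 kWh
Total energy = 52.305 kWh
Cost = 52.305 × $0.34 = $17.78

$17.78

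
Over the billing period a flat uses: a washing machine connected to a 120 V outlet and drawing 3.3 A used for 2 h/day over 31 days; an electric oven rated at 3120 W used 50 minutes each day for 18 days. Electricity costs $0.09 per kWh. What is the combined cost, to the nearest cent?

washing machine: Power = 3.3 A × 120 V = 396 W = 0.396 kW
washing machine: Runtime = 2 h/day × 31 days = 62 h
washing machine: 0.396 kW × 62 h = 24.552 kWh
electric oven: Runtime = 50 min × 18 = 900 min = 15 h
electric oven: 3.12 kW × 15 h = 46.8 kWh
Total energy = 71.352 kWh
Cost = 71.352 × $0.09 = $6.42

$6.42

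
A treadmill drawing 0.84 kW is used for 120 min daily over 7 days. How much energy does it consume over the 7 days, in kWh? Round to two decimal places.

Runtime = 120 min × 7 = 840 min = 14 h
Energy = 0.84 kW × 14 h = 11.76 kWh

11.76 kWh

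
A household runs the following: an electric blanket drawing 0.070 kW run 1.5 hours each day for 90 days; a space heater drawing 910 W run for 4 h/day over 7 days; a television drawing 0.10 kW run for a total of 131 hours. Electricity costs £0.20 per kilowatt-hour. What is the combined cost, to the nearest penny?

£9.61

electric blanket: Runtime = 1.5 h/day × 90 days = 135 h
electric blanket: 0.07 kW × 135 h = 9.45 kWh
space heater: Runtime = 4 h/day × 7 days = 28 h
space heater: 0.91 kW × 28 h = 25.48 kWh
television: 0.1 kW × 131 h = 13.1 kWh
Total energy = 48.03 kWh
Cost = 48.03 × £0.20 = £9.61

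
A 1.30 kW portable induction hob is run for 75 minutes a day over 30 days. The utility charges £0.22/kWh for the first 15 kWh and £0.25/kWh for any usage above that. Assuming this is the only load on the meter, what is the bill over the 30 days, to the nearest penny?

Runtime = 75 min × 30 = 2250 min = 37.5 h
Energy = 1.3 kW × 37.5 h = 48.75 kWh
Tier 1 (0–15 kWh): 15 × £0.22 = £3.3
Above 15 kWh: 33.75 × £0.25 = £8.4375
Bill = £11.74

£11.74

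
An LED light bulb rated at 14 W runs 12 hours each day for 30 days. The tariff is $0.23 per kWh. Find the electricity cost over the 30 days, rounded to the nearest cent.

Runtime = 12 h/day × 30 days = 360 h
Energy = 0.014 kW × 360 h = 5.04 kWh
Cost = 5.04 kWh × $0.23/kWh = $1.16

$1.16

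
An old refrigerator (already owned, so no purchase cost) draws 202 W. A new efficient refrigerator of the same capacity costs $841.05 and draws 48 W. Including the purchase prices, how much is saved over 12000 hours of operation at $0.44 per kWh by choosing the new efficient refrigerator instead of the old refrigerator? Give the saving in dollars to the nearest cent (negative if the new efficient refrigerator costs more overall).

-$27.93

old refrigerator: $0.00 + (202/1000) kW × 12000 h × $0.44 = $0.00 + $1066.56 = $1066.56
new efficient refrigerator: $841.05 + (48/1000) kW × 12000 h × $0.44 = $841.05 + $253.44 = $1094.49
Saving = $1066.56 − $1094.49 = −$27.93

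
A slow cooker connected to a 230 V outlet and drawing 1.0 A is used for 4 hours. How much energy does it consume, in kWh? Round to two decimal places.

Power = 1.0 A × 230 V = 230 W = 0.23 kW
Energy = 0.23 kW × 4 h = 0.92 kWh

0.92 kWh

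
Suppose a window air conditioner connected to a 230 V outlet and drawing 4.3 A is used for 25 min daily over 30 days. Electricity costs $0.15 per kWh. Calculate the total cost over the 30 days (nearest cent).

Power = 4.3 A × 230 V = 989 W = 0.989 kW
Runtime = 25 min × 30 = 750 min = 12.5 h
Energy = 0.989 kW × 12.5 h = 12.3625 kWh
Cost = 12.3625 kWh × $0.15/kWh = $1.85

$1.85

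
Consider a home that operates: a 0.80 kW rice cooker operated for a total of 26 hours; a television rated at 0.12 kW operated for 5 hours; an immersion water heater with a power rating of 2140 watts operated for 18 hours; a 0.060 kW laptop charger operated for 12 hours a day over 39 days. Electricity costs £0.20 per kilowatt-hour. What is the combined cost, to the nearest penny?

rice cooker: 0.8 kW × 26 h = 20.8 kWh
television: 0.12 kW × 5 h = 0.6 kWh
immersion water heater: 2.14 kW × 18 h = 38.52 kWh
laptop charger: Runtime = 12 h/day × 39 days = 468 h
laptop charger: 0.06 kW × 468 h = 28.08 kWh
Total energy = 88 kWh
Cost = 88 × £0.20 = £17.60

£17.60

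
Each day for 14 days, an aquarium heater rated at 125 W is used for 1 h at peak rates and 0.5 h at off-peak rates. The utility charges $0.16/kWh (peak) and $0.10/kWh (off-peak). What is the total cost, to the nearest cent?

Peak energy = 0.125 kW × 1 h × 14 = 1.75 kWh
Off-peak energy = 0.125 kW × 0.5 h × 14 = 0.875 kWh
Cost = 1.75 × $0.16 + 0.875 × $0.10 = $0.28 + $0.0875 = $0.37

$0.37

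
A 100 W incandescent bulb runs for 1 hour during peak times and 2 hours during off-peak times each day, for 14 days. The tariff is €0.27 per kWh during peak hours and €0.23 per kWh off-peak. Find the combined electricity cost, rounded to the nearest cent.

Peak energy = 0.1 kW × 1 h × 14 = 1.4 kWh
Off-peak energy = 0.1 kW × 2 h × 14 = 2.8 kWh
Cost = 1.4 × €0.27 + 2.8 × €0.23 = €0.378 + €0.644 = €1.02

€1.02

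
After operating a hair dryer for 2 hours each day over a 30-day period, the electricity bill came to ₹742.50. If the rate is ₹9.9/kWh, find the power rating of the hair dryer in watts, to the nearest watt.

Energy = ₹742.50 ÷ ₹9.9/kWh = 75 kWh
Runtime = 2 h/day × 30 days = 60 h
Power = 75 kWh ÷ 60 h = 1.25 kW = 1250 W

1250 W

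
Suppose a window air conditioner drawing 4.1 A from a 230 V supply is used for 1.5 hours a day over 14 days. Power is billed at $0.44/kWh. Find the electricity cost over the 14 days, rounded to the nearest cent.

Power = 4.1 A × 230 V = 943 W = 0.943 kW
Runtime = 1.5 h/day × 14 days = 21 h
Energy = 0.943 kW × 21 h = 19.803 kWh
Cost = 19.803 kWh × $0.44/kWh = $8.71

$8.71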